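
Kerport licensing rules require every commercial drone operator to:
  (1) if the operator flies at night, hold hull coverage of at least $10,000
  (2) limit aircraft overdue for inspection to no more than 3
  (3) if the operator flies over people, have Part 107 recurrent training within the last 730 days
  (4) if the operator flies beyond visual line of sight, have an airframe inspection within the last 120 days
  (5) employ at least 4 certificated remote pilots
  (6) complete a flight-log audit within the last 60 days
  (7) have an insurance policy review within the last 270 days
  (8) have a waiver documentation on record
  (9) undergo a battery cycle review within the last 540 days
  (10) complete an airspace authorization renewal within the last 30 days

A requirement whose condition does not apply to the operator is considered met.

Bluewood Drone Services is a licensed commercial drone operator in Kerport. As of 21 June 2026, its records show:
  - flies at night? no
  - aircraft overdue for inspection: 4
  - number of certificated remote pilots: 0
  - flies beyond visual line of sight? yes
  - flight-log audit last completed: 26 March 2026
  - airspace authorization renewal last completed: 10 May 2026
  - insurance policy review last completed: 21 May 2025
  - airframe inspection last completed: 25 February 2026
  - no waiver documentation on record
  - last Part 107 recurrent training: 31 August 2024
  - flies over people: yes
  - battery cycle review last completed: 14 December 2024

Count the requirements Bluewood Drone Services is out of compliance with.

7

1. condition 'flies at night' does not hold → requirement n/a → met
2. aircraft overdue for inspection 4 > 3 → not met
3. condition 'flies over people' holds; Part 107 recurrent training 659 days ago vs limit 730 → met
4. condition 'flies beyond visual line of sight' holds; airframe inspection 116 days ago vs limit 120 → met
5. certificated remote pilots 0 < 4 → not met
6. flight-log audit 87 days ago vs limit 60 → not met
7. insurance policy review 396 days ago vs limit 270 → not met
8. waiver documentation absent → not met
9. battery cycle review 554 days ago vs limit 540 → not met
10. airspace authorization renewal 42 days ago vs limit 30 → not met
Not met: 7 of 10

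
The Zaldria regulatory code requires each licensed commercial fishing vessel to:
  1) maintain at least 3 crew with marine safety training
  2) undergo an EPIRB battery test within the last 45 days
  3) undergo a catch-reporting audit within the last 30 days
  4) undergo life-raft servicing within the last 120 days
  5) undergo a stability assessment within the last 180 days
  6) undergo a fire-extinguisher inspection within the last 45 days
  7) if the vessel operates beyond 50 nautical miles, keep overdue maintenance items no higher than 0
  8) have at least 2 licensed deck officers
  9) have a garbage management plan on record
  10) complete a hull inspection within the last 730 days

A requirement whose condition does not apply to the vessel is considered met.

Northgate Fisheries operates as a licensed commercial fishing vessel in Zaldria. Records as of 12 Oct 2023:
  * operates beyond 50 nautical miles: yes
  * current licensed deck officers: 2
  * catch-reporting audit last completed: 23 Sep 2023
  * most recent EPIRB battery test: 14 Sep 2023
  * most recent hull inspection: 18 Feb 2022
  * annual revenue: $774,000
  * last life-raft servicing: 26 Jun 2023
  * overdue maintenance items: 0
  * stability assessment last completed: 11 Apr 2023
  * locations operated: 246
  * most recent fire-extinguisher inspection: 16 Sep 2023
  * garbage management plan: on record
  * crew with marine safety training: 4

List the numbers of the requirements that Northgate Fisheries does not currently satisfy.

5

1. crew with marine safety training 4 ≥ 3 → met
2. EPIRB battery test 28 days ago vs limit 45 → met
3. catch-reporting audit 19 days ago vs limit 30 → met
4. life-raft servicing 108 days ago vs limit 120 → met
5. stability assessment 184 days ago vs limit 180 → not met
6. fire-extinguisher inspection 26 days ago vs limit 45 → met
7. condition 'operates beyond 50 nautical miles' holds; overdue maintenance items 0 ≤ 0 → met
8. licensed deck officers 2 ≥ 2 → met
9. garbage management plan present → met
10. hull inspection 601 days ago vs limit 730 → met
Not met: 5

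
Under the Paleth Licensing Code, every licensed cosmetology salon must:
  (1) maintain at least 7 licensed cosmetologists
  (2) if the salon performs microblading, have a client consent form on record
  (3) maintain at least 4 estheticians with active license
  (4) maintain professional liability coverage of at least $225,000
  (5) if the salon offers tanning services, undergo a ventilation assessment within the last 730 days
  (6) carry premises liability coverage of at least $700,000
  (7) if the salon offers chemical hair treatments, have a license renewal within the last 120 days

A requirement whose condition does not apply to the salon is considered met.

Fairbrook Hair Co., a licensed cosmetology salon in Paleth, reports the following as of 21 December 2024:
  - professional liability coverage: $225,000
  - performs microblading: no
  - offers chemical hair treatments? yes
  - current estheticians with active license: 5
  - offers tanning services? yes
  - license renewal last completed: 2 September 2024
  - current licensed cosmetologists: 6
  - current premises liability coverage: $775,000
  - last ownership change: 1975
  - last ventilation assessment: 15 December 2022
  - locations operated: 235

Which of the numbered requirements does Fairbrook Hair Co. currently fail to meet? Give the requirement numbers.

1, 5

1. licensed cosmetologists 6 < 7 → not met
2. condition 'performs microblading' does not hold → requirement n/a → met
3. estheticians with active license 5 ≥ 4 → met
4. professional liability coverage $225,000 ≥ $225,000 → met
5. condition 'offers tanning services' holds; ventilation assessment 737 days ago vs limit 730 → not met
6. premises liability coverage $775,000 ≥ $700,000 → met
7. condition 'offers chemical hair treatments' holds; license renewal 110 days ago vs limit 120 → met
Not met: 1, 5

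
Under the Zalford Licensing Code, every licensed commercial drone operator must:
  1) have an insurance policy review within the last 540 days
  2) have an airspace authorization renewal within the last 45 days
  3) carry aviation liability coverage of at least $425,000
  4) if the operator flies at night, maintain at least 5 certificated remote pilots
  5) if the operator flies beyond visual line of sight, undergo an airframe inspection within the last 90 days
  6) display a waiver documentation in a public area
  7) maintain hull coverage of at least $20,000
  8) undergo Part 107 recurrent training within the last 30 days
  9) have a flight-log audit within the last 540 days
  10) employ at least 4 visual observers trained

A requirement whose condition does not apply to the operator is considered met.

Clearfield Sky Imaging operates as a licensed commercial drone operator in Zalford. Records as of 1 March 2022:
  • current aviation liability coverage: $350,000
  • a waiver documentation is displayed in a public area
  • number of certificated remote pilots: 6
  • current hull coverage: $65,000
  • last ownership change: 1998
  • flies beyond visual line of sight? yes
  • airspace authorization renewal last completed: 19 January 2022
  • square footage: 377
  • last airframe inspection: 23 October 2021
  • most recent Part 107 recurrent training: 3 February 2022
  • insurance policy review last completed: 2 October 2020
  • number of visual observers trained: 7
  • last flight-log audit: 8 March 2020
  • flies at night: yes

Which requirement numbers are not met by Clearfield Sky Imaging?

3, 5, 9

1. insurance policy review 515 days ago vs limit 540 → met
2. airspace authorization renewal 41 days ago vs limit 45 → met
3. aviation liability coverage $350,000 < $425,000 → not met
4. condition 'flies at night' holds; certificated remote pilots 6 ≥ 5 → met
5. condition 'flies beyond visual line of sight' holds; airframe inspection 129 days ago vs limit 90 → not met
6. waiver documentation present → met
7. hull coverage $65,000 ≥ $20,000 → met
8. Part 107 recurrent training 26 days ago vs limit 30 → met
9. flight-log audit 723 days ago vs limit 540 → not met
10. visual observers trained 7 ≥ 4 → met
Not met: 3, 5, 9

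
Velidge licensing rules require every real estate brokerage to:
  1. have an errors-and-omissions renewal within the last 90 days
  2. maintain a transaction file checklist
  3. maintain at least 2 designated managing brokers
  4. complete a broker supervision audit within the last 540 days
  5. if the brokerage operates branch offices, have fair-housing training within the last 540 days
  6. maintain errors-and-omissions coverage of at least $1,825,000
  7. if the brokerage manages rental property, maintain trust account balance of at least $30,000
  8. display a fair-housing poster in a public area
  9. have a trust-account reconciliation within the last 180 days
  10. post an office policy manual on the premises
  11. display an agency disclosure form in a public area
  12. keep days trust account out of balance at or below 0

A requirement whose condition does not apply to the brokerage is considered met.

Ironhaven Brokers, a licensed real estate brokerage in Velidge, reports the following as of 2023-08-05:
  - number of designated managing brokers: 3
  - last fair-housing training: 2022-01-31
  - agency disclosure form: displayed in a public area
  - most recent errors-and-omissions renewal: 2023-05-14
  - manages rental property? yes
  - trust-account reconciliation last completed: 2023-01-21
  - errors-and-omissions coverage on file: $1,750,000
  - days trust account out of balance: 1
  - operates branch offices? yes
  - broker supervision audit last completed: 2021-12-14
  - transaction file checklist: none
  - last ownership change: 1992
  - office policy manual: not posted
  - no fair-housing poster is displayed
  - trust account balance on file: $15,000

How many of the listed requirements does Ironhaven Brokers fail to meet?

9

1. errors-and-omissions renewal 83 days ago vs limit 90 → met
2. transaction file checklist absent → not met
3. designated managing brokers 3 ≥ 2 → met
4. broker supervision audit 599 days ago vs limit 540 → not met
5. condition 'operates branch offices' holds; fair-housing training 551 days ago vs limit 540 → not met
6. errors-and-omissions coverage $1,750,000 < $1,825,000 → not met
7. condition 'manages rental property' holds; trust account balance $15,000 < $30,000 → not met
8. fair-housing poster absent → not met
9. trust-account reconciliation 196 days ago vs limit 180 → not met
10. office policy manual absent → not met
11. agency disclosure form present → met
12. days trust account out of balance 1 > 0 → not met
Not met: 9 of 12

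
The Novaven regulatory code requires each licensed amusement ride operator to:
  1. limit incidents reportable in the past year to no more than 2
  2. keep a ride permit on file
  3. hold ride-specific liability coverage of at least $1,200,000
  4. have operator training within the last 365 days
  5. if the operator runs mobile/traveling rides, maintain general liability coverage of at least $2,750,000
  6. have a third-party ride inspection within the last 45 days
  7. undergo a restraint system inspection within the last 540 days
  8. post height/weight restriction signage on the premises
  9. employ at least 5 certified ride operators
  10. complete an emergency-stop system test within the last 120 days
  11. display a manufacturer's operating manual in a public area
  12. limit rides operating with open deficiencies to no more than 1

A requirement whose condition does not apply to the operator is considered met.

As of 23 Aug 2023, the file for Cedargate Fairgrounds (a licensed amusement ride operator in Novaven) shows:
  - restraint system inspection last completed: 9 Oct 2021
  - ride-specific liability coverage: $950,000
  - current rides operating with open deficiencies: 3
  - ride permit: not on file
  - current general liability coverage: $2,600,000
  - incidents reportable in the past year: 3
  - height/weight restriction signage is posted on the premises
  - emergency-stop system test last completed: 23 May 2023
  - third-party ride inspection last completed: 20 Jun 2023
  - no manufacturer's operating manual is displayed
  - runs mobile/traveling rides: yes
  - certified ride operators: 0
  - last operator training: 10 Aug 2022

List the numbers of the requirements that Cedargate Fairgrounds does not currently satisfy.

1, 2, 3, 4, 5, 6, 7, 9, 11, 12

1. incidents reportable in the past year 3 > 2 → not met
2. ride permit absent → not met
3. ride-specific liability coverage $950,000 < $1,200,000 → not met
4. operator training 378 days ago vs limit 365 → not met
5. condition 'runs mobile/traveling rides' holds; general liability coverage $2,600,000 < $2,750,000 → not met
6. third-party ride inspection 64 days ago vs limit 45 → not met
7. restraint system inspection 683 days ago vs limit 540 → not met
8. height/weight restriction signage present → met
9. certified ride operators 0 < 5 → not met
10. emergency-stop system test 92 days ago vs limit 120 → met
11. manufacturer's operating manual absent → not met
12. rides operating with open deficiencies 3 > 1 → not met
Not met: 1, 2, 3, 4, 5, 6, 7, 9, 11, 12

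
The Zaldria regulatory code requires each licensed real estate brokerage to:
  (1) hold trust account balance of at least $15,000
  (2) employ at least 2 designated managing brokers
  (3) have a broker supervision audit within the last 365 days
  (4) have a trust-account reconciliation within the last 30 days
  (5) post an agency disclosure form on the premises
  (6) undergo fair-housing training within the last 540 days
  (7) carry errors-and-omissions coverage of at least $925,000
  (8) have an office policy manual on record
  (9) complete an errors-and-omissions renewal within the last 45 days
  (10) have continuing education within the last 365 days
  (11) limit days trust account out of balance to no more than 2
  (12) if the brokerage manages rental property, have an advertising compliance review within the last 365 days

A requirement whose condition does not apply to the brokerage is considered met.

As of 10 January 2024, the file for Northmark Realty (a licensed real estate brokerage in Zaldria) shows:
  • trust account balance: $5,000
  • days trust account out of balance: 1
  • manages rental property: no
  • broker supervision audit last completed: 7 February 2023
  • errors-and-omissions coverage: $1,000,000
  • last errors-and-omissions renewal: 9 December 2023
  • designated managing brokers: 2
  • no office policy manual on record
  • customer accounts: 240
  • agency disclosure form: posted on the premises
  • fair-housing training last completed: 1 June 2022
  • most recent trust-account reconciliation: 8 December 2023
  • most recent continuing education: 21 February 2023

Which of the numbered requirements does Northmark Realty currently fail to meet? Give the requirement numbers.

1. trust account balance $5,000 < $15,000 → not met
2. designated managing brokers 2 ≥ 2 → met
3. broker supervision audit 337 days ago vs limit 365 → met
4. trust-account reconciliation 33 days ago vs limit 30 → not met
5. agency disclosure form present → met
6. fair-housing training 588 days ago vs limit 540 → not met
7. errors-and-omissions coverage $1,000,000 ≥ $925,000 → met
8. office policy manual absent → not met
9. errors-and-omissions renewal 32 days ago vs limit 45 → met
10. continuing education 323 days ago vs limit 365 → met
11. days trust account out of balance 1 ≤ 2 → met
12. condition 'manages rental property' does not hold → requirement n/a → met
Not met: 1, 4, 6, 8

1, 4, 6, 8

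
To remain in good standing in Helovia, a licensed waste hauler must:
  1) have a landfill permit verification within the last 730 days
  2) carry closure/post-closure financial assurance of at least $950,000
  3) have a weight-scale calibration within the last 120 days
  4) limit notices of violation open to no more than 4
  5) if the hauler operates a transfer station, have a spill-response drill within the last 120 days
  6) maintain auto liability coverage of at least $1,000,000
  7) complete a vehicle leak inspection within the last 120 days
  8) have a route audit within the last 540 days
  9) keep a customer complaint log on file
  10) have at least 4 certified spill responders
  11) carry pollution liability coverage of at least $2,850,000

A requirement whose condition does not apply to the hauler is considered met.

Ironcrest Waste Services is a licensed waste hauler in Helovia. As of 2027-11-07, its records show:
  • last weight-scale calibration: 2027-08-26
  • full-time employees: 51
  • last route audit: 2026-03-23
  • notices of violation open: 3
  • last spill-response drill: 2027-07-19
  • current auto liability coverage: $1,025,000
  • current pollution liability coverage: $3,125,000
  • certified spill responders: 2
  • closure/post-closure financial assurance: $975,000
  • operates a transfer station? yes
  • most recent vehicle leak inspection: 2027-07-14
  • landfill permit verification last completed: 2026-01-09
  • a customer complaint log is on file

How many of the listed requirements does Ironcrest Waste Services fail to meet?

2

1. landfill permit verification 667 days ago vs limit 730 → met
2. closure/post-closure financial assurance $975,000 ≥ $950,000 → met
3. weight-scale calibration 73 days ago vs limit 120 → met
4. notices of violation open 3 ≤ 4 → met
5. condition 'operates a transfer station' holds; spill-response drill 111 days ago vs limit 120 → met
6. auto liability coverage $1,025,000 ≥ $1,000,000 → met
7. vehicle leak inspection 116 days ago vs limit 120 → met
8. route audit 594 days ago vs limit 540 → not met
9. customer complaint log present → met
10. certified spill responders 2 < 4 → not met
11. pollution liability coverage $3,125,000 ≥ $2,850,000 → met
Not met: 2 of 11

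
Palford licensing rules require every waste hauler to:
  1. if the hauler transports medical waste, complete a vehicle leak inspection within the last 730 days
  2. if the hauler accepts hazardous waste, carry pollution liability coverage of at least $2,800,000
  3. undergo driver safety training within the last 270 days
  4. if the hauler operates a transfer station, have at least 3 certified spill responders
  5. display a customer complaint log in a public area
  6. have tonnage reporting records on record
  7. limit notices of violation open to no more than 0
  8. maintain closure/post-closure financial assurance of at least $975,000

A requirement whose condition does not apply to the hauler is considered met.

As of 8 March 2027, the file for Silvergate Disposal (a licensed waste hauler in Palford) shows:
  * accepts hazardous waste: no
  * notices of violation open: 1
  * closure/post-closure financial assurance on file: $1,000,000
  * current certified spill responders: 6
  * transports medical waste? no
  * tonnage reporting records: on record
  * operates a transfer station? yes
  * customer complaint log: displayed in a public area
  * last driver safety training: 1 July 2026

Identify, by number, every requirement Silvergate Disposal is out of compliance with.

1. condition 'transports medical waste' does not hold → requirement n/a → met
2. condition 'accepts hazardous waste' does not hold → requirement n/a → met
3. driver safety training 250 days ago vs limit 270 → met
4. condition 'operates a transfer station' holds; certified spill responders 6 ≥ 3 → met
5. customer complaint log present → met
6. tonnage reporting records present → met
7. notices of violation open 1 > 0 → not met
8. closure/post-closure financial assurance $1,000,000 ≥ $975,000 → met
Not met: 7

7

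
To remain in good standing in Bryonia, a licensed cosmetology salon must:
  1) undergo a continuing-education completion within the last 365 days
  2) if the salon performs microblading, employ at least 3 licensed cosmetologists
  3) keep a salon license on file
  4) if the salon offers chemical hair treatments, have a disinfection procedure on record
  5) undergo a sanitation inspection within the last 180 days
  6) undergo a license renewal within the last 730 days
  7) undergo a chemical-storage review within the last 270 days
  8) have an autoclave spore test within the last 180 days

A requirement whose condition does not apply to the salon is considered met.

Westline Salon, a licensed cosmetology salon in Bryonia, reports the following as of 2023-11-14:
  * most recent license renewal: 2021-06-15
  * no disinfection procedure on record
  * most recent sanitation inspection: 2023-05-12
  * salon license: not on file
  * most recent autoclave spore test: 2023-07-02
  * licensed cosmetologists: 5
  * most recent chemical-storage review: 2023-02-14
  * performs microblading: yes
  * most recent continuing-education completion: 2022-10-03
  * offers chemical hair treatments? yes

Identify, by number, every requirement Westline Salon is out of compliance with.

1. continuing-education completion 407 days ago vs limit 365 → not met
2. condition 'performs microblading' holds; licensed cosmetologists 5 ≥ 3 → met
3. salon license absent → not met
4. condition 'offers chemical hair treatments' holds; disinfection procedure absent → not met
5. sanitation inspection 186 days ago vs limit 180 → not met
6. license renewal 882 days ago vs limit 730 → not met
7. chemical-storage review 273 days ago vs limit 270 → not met
8. autoclave spore test 135 days ago vs limit 180 → met
Not met: 1, 3, 4, 5, 6, 7

1, 3, 4, 5, 6, 7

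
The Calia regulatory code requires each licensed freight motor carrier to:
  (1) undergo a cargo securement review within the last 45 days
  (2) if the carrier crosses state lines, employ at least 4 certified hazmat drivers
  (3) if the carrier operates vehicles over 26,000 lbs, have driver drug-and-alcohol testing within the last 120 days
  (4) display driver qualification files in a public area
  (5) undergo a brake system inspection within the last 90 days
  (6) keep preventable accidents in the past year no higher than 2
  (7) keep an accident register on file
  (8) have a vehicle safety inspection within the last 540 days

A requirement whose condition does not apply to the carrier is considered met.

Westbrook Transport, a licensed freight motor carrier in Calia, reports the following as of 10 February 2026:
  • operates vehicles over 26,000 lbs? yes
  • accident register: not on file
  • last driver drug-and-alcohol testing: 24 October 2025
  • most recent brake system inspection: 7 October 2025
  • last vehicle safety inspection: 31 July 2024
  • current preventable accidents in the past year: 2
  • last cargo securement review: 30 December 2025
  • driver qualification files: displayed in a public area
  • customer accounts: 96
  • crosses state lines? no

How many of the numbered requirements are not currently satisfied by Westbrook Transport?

3

1. cargo securement review 42 days ago vs limit 45 → met
2. condition 'crosses state lines' does not hold → requirement n/a → met
3. condition 'operates vehicles over 26,000 lbs' holds; driver drug-and-alcohol testing 109 days ago vs limit 120 → met
4. driver qualification files present → met
5. brake system inspection 126 days ago vs limit 90 → not met
6. preventable accidents in the past year 2 ≤ 2 → met
7. accident register absent → not met
8. vehicle safety inspection 559 days ago vs limit 540 → not met
Not met: 3 of 8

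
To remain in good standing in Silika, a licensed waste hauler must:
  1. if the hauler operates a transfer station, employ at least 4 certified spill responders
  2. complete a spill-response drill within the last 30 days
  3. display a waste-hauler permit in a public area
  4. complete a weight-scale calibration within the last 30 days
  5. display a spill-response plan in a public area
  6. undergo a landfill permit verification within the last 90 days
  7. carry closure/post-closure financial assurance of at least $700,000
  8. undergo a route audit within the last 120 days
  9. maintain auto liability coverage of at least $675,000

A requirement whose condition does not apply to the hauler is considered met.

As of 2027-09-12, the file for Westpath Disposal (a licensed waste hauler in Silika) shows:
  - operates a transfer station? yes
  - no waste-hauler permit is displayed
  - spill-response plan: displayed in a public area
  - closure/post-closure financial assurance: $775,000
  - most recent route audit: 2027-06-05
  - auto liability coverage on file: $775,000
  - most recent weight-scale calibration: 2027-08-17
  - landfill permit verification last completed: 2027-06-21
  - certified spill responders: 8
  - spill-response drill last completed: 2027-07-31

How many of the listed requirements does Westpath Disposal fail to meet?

1. condition 'operates a transfer station' holds; certified spill responders 8 ≥ 4 → met
2. spill-response drill 43 days ago vs limit 30 → not met
3. waste-hauler permit absent → not met
4. weight-scale calibration 26 days ago vs limit 30 → met
5. spill-response plan present → met
6. landfill permit verification 83 days ago vs limit 90 → met
7. closure/post-closure financial assurance $775,000 ≥ $700,000 → met
8. route audit 99 days ago vs limit 120 → met
9. auto liability coverage $775,000 ≥ $675,000 → met
Not met: 2 of 9

2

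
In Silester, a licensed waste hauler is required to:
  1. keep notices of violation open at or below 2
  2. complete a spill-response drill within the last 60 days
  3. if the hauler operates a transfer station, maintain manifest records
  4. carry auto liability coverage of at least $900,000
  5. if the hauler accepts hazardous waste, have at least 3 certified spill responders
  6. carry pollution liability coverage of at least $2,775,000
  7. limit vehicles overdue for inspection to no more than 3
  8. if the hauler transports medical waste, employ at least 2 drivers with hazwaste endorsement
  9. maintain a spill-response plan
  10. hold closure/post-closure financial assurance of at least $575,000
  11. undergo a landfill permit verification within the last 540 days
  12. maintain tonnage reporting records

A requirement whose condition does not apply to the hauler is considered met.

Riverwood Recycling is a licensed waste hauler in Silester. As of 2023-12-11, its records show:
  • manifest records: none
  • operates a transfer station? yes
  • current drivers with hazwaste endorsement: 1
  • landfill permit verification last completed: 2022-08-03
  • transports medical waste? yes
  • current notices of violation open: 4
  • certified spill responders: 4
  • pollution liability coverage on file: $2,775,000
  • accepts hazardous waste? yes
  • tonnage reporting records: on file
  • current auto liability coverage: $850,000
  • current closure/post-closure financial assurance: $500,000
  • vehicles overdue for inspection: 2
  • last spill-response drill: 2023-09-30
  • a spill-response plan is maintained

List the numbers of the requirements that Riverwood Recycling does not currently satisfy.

1, 2, 3, 4, 8, 10

1. notices of violation open 4 > 2 → not met
2. spill-response drill 72 days ago vs limit 60 → not met
3. condition 'operates a transfer station' holds; manifest records absent → not met
4. auto liability coverage $850,000 < $900,000 → not met
5. condition 'accepts hazardous waste' holds; certified spill responders 4 ≥ 3 → met
6. pollution liability coverage $2,775,000 ≥ $2,775,000 → met
7. vehicles overdue for inspection 2 ≤ 3 → met
8. condition 'transports medical waste' holds; drivers with hazwaste endorsement 1 < 2 → not met
9. spill-response plan present → met
10. closure/post-closure financial assurance $500,000 < $575,000 → not met
11. landfill permit verification 495 days ago vs limit 540 → met
12. tonnage reporting records present → met
Not met: 1, 2, 3, 4, 8, 10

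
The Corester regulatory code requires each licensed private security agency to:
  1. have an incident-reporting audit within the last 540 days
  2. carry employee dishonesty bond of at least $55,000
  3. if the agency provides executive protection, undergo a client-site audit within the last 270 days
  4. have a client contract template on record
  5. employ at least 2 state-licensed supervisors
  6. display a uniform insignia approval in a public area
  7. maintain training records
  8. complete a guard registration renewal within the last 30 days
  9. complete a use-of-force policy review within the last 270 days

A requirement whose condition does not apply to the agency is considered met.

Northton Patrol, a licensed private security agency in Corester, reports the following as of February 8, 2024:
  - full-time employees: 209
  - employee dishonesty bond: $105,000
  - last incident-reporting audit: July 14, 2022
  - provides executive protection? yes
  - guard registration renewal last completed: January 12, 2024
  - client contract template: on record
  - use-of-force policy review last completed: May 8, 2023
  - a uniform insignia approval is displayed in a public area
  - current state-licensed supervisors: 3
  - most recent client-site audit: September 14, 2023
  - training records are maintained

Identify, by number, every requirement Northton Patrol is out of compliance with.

1. incident-reporting audit 574 days ago vs limit 540 → not met
2. employee dishonesty bond $105,000 ≥ $55,000 → met
3. condition 'provides executive protection' holds; client-site audit 147 days ago vs limit 270 → met
4. client contract template present → met
5. state-licensed supervisors 3 ≥ 2 → met
6. uniform insignia approval present → met
7. training records present → met
8. guard registration renewal 27 days ago vs limit 30 → met
9. use-of-force policy review 276 days ago vs limit 270 → not met
Not met: 1, 9

1, 9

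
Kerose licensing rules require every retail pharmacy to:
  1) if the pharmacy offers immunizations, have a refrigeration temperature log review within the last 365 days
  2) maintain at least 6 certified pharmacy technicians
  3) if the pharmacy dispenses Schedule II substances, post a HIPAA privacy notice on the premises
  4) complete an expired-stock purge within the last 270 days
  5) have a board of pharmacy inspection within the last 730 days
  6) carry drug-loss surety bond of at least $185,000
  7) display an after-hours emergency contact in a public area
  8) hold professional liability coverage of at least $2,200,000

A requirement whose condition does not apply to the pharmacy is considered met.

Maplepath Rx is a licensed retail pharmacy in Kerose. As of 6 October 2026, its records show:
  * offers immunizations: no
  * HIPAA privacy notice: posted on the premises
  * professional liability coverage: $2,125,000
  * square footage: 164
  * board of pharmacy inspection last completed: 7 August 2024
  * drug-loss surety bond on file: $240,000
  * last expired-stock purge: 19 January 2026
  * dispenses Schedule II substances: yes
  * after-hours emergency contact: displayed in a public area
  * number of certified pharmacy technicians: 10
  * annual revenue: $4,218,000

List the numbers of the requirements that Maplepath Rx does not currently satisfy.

5, 8

1. condition 'offers immunizations' does not hold → requirement n/a → met
2. certified pharmacy technicians 10 ≥ 6 → met
3. condition 'dispenses Schedule II substances' holds; HIPAA privacy notice present → met
4. expired-stock purge 260 days ago vs limit 270 → met
5. board of pharmacy inspection 790 days ago vs limit 730 → not met
6. drug-loss surety bond $240,000 ≥ $185,000 → met
7. after-hours emergency contact present → met
8. professional liability coverage $2,125,000 < $2,200,000 → not met
Not met: 5, 8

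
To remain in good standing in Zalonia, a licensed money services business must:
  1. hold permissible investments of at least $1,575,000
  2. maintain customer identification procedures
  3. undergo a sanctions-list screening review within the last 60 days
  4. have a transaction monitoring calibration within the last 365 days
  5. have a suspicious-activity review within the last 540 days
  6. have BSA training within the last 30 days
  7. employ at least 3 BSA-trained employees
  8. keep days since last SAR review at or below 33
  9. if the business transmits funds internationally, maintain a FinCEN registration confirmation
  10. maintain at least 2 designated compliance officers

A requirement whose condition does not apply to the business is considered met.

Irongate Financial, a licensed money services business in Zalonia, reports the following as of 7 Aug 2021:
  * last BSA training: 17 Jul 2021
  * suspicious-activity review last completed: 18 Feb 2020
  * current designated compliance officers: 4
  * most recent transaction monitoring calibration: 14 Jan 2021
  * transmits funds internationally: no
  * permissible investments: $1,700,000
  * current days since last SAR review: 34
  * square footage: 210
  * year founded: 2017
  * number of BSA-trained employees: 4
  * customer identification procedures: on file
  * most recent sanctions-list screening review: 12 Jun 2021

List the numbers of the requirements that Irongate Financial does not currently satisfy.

8

1. permissible investments $1,700,000 ≥ $1,575,000 → met
2. customer identification procedures present → met
3. sanctions-list screening review 56 days ago vs limit 60 → met
4. transaction monitoring calibration 205 days ago vs limit 365 → met
5. suspicious-activity review 536 days ago vs limit 540 → met
6. BSA training 21 days ago vs limit 30 → met
7. BSA-trained employees 4 ≥ 3 → met
8. days since last SAR review 34 > 33 → not met
9. condition 'transmits funds internationally' does not hold → requirement n/a → met
10. designated compliance officers 4 ≥ 2 → met
Not met: 8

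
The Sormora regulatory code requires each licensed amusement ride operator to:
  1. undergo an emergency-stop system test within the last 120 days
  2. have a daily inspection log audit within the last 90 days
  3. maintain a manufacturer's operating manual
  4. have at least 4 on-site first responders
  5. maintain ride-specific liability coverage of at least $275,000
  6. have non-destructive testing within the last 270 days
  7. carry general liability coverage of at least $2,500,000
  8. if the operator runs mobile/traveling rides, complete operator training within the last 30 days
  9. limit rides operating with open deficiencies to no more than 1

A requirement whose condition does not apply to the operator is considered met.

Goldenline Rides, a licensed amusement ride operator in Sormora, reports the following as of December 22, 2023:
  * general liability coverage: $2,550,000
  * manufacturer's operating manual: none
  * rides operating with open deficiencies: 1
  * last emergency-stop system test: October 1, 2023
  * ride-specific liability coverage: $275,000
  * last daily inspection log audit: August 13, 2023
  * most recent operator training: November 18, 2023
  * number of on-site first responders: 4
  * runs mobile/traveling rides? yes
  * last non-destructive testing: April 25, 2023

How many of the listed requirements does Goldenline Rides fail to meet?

3

1. emergency-stop system test 82 days ago vs limit 120 → met
2. daily inspection log audit 131 days ago vs limit 90 → not met
3. manufacturer's operating manual absent → not met
4. on-site first responders 4 ≥ 4 → met
5. ride-specific liability coverage $275,000 ≥ $275,000 → met
6. non-destructive testing 241 days ago vs limit 270 → met
7. general liability coverage $2,550,000 ≥ $2,500,000 → met
8. condition 'runs mobile/traveling rides' holds; operator training 34 days ago vs limit 30 → not met
9. rides operating with open deficiencies 1 ≤ 1 → met
Not met: 3 of 9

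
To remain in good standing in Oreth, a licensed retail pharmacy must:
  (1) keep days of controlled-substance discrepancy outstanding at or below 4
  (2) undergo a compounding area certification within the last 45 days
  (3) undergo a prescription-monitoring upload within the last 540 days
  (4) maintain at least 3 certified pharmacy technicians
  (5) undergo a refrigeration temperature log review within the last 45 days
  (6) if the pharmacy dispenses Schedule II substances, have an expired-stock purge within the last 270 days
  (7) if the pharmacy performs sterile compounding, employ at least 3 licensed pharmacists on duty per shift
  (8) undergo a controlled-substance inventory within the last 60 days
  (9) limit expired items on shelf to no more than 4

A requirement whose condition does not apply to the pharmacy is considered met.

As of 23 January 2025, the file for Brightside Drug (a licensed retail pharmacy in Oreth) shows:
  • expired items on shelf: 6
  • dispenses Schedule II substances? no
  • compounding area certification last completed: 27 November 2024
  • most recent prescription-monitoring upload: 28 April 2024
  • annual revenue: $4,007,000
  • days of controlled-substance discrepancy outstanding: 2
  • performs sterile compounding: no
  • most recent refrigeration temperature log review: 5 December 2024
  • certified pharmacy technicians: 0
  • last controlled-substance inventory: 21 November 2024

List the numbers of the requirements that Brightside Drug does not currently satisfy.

1. days of controlled-substance discrepancy outstanding 2 ≤ 4 → met
2. compounding area certification 57 days ago vs limit 45 → not met
3. prescription-monitoring upload 270 days ago vs limit 540 → met
4. certified pharmacy technicians 0 < 3 → not met
5. refrigeration temperature log review 49 days ago vs limit 45 → not met
6. condition 'dispenses Schedule II substances' does not hold → requirement n/a → met
7. condition 'performs sterile compounding' does not hold → requirement n/a → met
8. controlled-substance inventory 63 days ago vs limit 60 → not met
9. expired items on shelf 6 > 4 → not met
Not met: 2, 4, 5, 8, 9

2, 4, 5, 8, 9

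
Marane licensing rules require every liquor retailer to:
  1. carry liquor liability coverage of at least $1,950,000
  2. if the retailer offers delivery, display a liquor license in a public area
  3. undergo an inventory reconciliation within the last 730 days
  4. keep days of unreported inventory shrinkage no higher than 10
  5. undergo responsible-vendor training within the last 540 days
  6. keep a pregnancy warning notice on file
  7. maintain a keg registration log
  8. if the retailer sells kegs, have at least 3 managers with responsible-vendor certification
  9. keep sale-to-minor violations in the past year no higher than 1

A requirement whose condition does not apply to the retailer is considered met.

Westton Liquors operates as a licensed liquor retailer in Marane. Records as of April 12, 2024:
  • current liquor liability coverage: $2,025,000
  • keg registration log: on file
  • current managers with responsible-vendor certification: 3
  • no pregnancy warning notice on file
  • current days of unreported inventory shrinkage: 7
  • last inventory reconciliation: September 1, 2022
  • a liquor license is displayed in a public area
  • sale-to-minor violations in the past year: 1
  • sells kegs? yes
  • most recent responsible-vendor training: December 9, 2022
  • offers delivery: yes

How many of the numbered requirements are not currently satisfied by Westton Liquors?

1

1. liquor liability coverage $2,025,000 ≥ $1,950,000 → met
2. condition 'offers delivery' holds; liquor license present → met
3. inventory reconciliation 589 days ago vs limit 730 → met
4. days of unreported inventory shrinkage 7 ≤ 10 → met
5. responsible-vendor training 490 days ago vs limit 540 → met
6. pregnancy warning notice absent → not met
7. keg registration log present → met
8. condition 'sells kegs' holds; managers with responsible-vendor certification 3 ≥ 3 → met
9. sale-to-minor violations in the past year 1 ≤ 1 → met
Not met: 1 of 9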